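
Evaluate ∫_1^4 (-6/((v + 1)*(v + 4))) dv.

-4*log(5) + 8*log(2)

Factor the denominator: v**2 + 5*v + 4 = (v + 4)(v + 1).
Partial fractions: -6/((v + 1)*(v + 4)) = 2/(v + 4) - 2/(v + 1).
An antiderivative is F(v) = -2*log(v + 1) + 2*log(v + 4).
Then F(4) - F(1) = (log(64/25)) - (log(25/4)) = -4*log(5) + 8*log(2).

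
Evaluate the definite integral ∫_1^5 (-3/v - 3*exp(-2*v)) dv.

-3*log(5) - 3*exp(-2)/2 + 3*exp(-10)/2

An antiderivative is F(v) = -3*log(v) + 3*exp(-2*v)/2.
Then F(5) - F(1) = (-3*log(5) + 3*exp(-10)/2) - (3*exp(-2)/2) = -3*log(5) - 3*exp(-2)/2 + 3*exp(-10)/2.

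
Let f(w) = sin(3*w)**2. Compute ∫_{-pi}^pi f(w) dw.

pi

Use the identity sin^2(3*w) = (1 - cos(6*w))/2.
An antiderivative is F(w) = w/2 - sin(6*w)/12.
Then F(pi) - F(-pi) = (pi/2) - (-pi/2) = pi.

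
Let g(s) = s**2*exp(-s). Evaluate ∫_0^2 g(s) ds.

2 - 10*exp(-2)

Integrate by parts twice (u = s^2, dv = exp(-s) ds).
An antiderivative is F(s) = (-s**2 - 2*s - 2)*exp(-s).
Then F(2) - F(0) = (-10*exp(-2)) - (-2) = 2 - 10*exp(-2).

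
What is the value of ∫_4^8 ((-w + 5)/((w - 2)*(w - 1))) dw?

Factor the denominator: w**2 - 3*w + 2 = (w - 1)(w - 2).
Partial fractions: (-w + 5)/((w - 2)*(w - 1)) = -4/(w - 1) + 3/(w - 2).
An antiderivative is F(w) = 3*log(w - 2) - 4*log(w - 1).
Then F(8) - F(4) = (-4*log(7) + 3*log(2) + 3*log(3)) - (log(8/81)) = -4*log(7) + 7*log(3).

-4*log(7) + 7*log(3)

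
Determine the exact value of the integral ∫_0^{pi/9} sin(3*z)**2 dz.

-sqrt(3)/24 + pi/18

Use the identity sin^2(3*z) = (1 - cos(6*z))/2.
An antiderivative is F(z) = z/2 - sin(6*z)/12.
Then F(pi/9) - F(0) = (-sqrt(3)/24 + pi/18) - (0) = -sqrt(3)/24 + pi/18.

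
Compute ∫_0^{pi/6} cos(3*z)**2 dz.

Use the identity cos^2(3*z) = (1 + cos(6*z))/2.
An antiderivative is F(z) = z/2 + sin(6*z)/12.
Then F(pi/6) - F(0) = (pi/12) - (0) = pi/12.

pi/12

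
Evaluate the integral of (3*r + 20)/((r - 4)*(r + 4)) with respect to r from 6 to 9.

-log(13) - 3*log(2) + 5*log(5)

Factor the denominator: r**2 - 16 = (r + 4)(r - 4).
Partial fractions: (3*r + 20)/((r - 4)*(r + 4)) = -1/(r + 4) + 4/(r - 4).
An antiderivative is F(r) = 4*log(r - 4) - log(r + 4).
Then F(9) - F(6) = (-log(13) + 4*log(5)) - (log(8/5)) = -log(13) - 3*log(2) + 5*log(5).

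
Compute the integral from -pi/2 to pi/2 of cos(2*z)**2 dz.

pi/2

Use the identity cos^2(2*z) = (1 + cos(4*z))/2.
An antiderivative is F(z) = z/2 + sin(4*z)/8.
Then F(pi/2) - F(-pi/2) = (pi/4) - (-pi/4) = pi/2.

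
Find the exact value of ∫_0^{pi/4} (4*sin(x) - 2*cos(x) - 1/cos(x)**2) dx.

An antiderivative is F(x) = -2*sin(x) - 4*cos(x) - tan(x).
Then F(pi/4) - F(0) = (-3*sqrt(2) - 1) - (-4) = 3 - 3*sqrt(2).

3 - 3*sqrt(2)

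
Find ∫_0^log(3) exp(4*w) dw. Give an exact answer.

20

Let u = exp(w), so du = exp(w) dw. When w = 0, u = 1; when w = log(3), u = 3.
The integral becomes ∫ u**3 du from 1 to 3, with antiderivative u**4/4.
Back in w: F(w) = exp(4*w)/4.
Then F(log(3)) - F(0) = (81/4) - (1/4) = 20.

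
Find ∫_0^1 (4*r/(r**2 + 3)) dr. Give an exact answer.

Let u = r**2 + 3, so du = 2*r dr. When r = 0, u = 3; when r = 1, u = 4.
The integral becomes 2·∫ 1/u du from 3 to 4, with antiderivative 2*log(u).
Back in r: F(r) = 2*log(r**2 + 3).
Then F(1) - F(0) = (log(16)) - (log(9)) = log(16/9).

log(16/9)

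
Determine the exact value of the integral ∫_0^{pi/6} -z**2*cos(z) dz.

-sqrt(3)*pi/6 - pi**2/72 + 1

Integrate by parts twice (u = z^2, dv = -cos(z) dz).
An antiderivative is F(z) = -z**2*sin(z) - 2*z*cos(z) + 2*sin(z).
Then F(pi/6) - F(0) = (-sqrt(3)*pi/6 - pi**2/72 + 1) - (0) = -sqrt(3)*pi/6 - pi**2/72 + 1.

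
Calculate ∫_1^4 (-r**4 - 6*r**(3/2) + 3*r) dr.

-513/2

By the power rule, an antiderivative is F(r) = -12*r**(5/2)/5 - r**5/5 + 3*r**2/2.
Then F(4) - F(1) = (-1288/5) - (-11/10) = -513/2.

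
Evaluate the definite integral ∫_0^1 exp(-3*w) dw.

-(1 - exp(3))*exp(-3)/3

An antiderivative is F(w) = -exp(-3*w)/3.
Then F(1) - F(0) = (-exp(-3)/3) - (-1/3) = -(1 - exp(3))*exp(-3)/3.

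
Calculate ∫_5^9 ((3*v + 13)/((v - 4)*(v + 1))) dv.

2*log(3) + 3*log(5)

Factor the denominator: v**2 - 3*v - 4 = (v + 1)(v - 4).
Partial fractions: (3*v + 13)/((v - 4)*(v + 1)) = -2/(v + 1) + 5/(v - 4).
An antiderivative is F(v) = 5*log(v - 4) - 2*log(v + 1).
Then F(9) - F(5) = (-2*log(2) + 3*log(5)) - (-log(36)) = 2*log(3) + 3*log(5).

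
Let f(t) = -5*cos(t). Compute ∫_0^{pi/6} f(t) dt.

-5/2

An antiderivative is F(t) = -5*sin(t).
Then F(pi/6) - F(0) = (-5/2) - (0) = -5/2.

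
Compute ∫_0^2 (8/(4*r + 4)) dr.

Let u = 4*r + 4, so du = 4 dr. When r = 0, u = 4; when r = 2, u = 12.
The integral becomes 2·∫ 1/u du from 4 to 12, with antiderivative 2*log(u).
Back in r: F(r) = 2*log(4*r + 4).
Then F(2) - F(0) = (2*log(3) + 4*log(2)) - (log(16)) = log(9).

log(9)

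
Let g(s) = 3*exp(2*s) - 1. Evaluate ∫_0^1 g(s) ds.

An antiderivative is F(s) = 3*exp(2*s)/2 - s.
Then F(1) - F(0) = (-1 + 3*exp(2)/2) - (3/2) = -5/2 + 3*exp(2)/2.

-5/2 + 3*exp(2)/2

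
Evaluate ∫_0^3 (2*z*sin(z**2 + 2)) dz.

cos(2) - cos(11)

Let u = z**2 + 2, so du = 2*z dz. When z = 0, u = 2; when z = 3, u = 11.
The integral becomes ∫ sin(u) du from 2 to 11, with antiderivative -cos(u).
Back in z: F(z) = -cos(z**2 + 2).
Then F(3) - F(0) = (-cos(11)) - (-cos(2)) = cos(2) - cos(11).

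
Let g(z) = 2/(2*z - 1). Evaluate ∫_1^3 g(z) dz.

log(5)

An antiderivative is F(z) = log(2*z - 1).
Then F(3) - F(1) = (log(5)) - (0) = log(5).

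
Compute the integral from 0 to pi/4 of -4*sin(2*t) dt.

-2

An antiderivative is F(t) = 2*cos(2*t).
Then F(pi/4) - F(0) = (0) - (2) = -2.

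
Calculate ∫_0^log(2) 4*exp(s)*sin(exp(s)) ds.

-4*cos(2) + 4*cos(1)

Let u = exp(s), so du = exp(s) ds. When s = 0, u = 1; when s = log(2), u = 2.
The integral becomes 4·∫ sin(u) du from 1 to 2, with antiderivative -4*cos(u).
Back in s: F(s) = -4*cos(exp(s)).
Then F(log(2)) - F(0) = (-4*cos(2)) - (-4*cos(1)) = -4*cos(2) + 4*cos(1).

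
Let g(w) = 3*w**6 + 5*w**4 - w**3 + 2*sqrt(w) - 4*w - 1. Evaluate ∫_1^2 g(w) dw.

8*sqrt(2)/3 + 6161/84

By the power rule, an antiderivative is F(w) = 3*w**7/7 + w**5 - w**4/4 + 4*w**(3/2)/3 - 2*w**2 - w.
Then F(2) - F(1) = (8*sqrt(2)/3 + 510/7) - (-41/84) = 8*sqrt(2)/3 + 6161/84.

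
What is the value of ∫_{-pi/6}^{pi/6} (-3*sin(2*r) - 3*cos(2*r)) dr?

An antiderivative is F(r) = -3*sin(2*r)/2 + 3*cos(2*r)/2.
Then F(pi/6) - F(-pi/6) = (3/4 - 3*sqrt(3)/4) - (3/4 + 3*sqrt(3)/4) = -3*sqrt(3)/2.

-3*sqrt(3)/2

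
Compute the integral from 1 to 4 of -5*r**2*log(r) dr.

35 - 640*log(2)/3

Integrate by parts once (u = ln r, dv = -5*r**2 dr).
An antiderivative is F(r) = -5*r**3*(3*log(r) - 1)/9.
Then F(4) - F(1) = (320/9 - 640*log(2)/3) - (5/9) = 35 - 640*log(2)/3.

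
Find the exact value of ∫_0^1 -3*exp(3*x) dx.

An antiderivative is F(x) = -exp(3*x).
Then F(1) - F(0) = (-exp(3)) - (-1) = 1 - exp(3).

1 - exp(3)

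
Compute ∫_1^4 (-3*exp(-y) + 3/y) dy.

An antiderivative is F(y) = 3*log(y) + 3*exp(-y).
Then F(4) - F(1) = (3*exp(-4) + 6*log(2)) - (3*exp(-1)) = -3*exp(-1) + 3*exp(-4) + 6*log(2).

-3*exp(-1) + 3*exp(-4) + 6*log(2)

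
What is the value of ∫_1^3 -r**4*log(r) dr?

242/25 - 243*log(3)/5

Integrate by parts once (u = ln r, dv = -r**4 dr).
An antiderivative is F(r) = -r**5*(5*log(r) - 1)/25.
Then F(3) - F(1) = (243/25 - 243*log(3)/5) - (1/25) = 242/25 - 243*log(3)/5.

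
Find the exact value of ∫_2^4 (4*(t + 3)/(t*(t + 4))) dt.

log(32/3)

Factor the denominator: t**2 + 4*t = (t + 4)t.
Partial fractions: 4*(t + 3)/(t*(t + 4)) = 1/(t + 4) + 3/t.
An antiderivative is F(t) = 3*log(t) + log(t + 4).
Then F(4) - F(2) = (9*log(2)) - (log(48)) = log(32/3).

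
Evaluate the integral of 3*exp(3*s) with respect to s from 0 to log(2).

Let u = exp(s), so du = exp(s) ds. When s = 0, u = 1; when s = log(2), u = 2.
The integral becomes 3·∫ u**2 du from 1 to 2, with antiderivative u**3.
Back in s: F(s) = exp(3*s).
Then F(log(2)) - F(0) = (8) - (1) = 7.

7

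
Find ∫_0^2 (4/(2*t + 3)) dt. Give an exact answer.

log(49/9)

Let u = 2*t + 3, so du = 2 dt. When t = 0, u = 3; when t = 2, u = 7.
The integral becomes 2·∫ 1/u du from 3 to 7, with antiderivative 2*log(u).
Back in t: F(t) = 2*log(2*t + 3).
Then F(2) - F(0) = (log(49)) - (log(9)) = log(49/9).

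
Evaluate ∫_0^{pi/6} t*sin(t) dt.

-sqrt(3)*pi/12 + 1/2

Integrate by parts once (u = t, dv = sin(t) dt).
An antiderivative is F(t) = -t*cos(t) + sin(t).
Then F(pi/6) - F(0) = (-sqrt(3)*pi/12 + 1/2) - (0) = -sqrt(3)*pi/12 + 1/2.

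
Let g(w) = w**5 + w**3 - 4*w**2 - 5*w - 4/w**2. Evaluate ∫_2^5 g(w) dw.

By the power rule, an antiderivative is F(w) = w**6/6 + w**4/4 - 4*w**3/3 - 5*w**2/2 + 4/w.
Then F(5) - F(2) = (50641/20) - (-4) = 50721/20.

50721/20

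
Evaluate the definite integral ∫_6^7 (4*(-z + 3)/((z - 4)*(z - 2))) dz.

Factor the denominator: z**2 - 6*z + 8 = (z - 2)(z - 4).
Partial fractions: 4*(-z + 3)/((z - 4)*(z - 2)) = -2/(z - 2) - 2/(z - 4).
An antiderivative is F(z) = -2*log(z - 4) - 2*log(z - 2).
Then F(7) - F(6) = (-2*log(5) - 2*log(3)) - (-log(64)) = -2*log(5) - 2*log(3) + 6*log(2).

-2*log(5) - 2*log(3) + 6*log(2)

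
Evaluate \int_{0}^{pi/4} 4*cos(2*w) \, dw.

2

An antiderivative is F(w) = 2*sin(2*w).
Then F(pi/4) - F(0) = (2) - (0) = 2.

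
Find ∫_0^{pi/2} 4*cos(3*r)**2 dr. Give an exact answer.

pi

Use the identity cos^2(3*r) = (1 + cos(6*r))/2.
An antiderivative is F(r) = 2*r + sin(6*r)/3.
Then F(pi/2) - F(0) = (pi) - (0) = pi.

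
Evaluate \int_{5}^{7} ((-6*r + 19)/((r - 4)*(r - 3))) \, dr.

-5*log(3) - log(2)

Factor the denominator: r**2 - 7*r + 12 = (r - 3)(r - 4).
Partial fractions: (-6*r + 19)/((r - 4)*(r - 3)) = -1/(r - 3) - 5/(r - 4).
An antiderivative is F(r) = -5*log(r - 4) - log(r - 3).
Then F(7) - F(5) = (-5*log(3) - 2*log(2)) - (-log(2)) = -5*log(3) - log(2).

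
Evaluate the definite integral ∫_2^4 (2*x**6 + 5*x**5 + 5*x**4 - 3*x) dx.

By the power rule, an antiderivative is F(x) = 2*x**7/7 + 5*x**6/6 + x**5 - 3*x**2/2.
Then F(4) - F(2) = (190984/21) - (2434/21) = 62850/7.

62850/7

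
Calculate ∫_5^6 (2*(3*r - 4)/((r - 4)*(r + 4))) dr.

-8*log(3) + 6*log(2) + 4*log(5)

Factor the denominator: r**2 - 16 = (r + 4)(r - 4).
Partial fractions: 2*(3*r - 4)/((r - 4)*(r + 4)) = 4/(r + 4) + 2/(r - 4).
An antiderivative is F(r) = 2*log(r - 4) + 4*log(r + 4).
Then F(6) - F(5) = (6*log(2) + 4*log(5)) - (8*log(3)) = -8*log(3) + 6*log(2) + 4*log(5).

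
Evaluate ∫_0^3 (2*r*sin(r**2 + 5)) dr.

-cos(14) + cos(5)

Let u = r**2 + 5, so du = 2*r dr. When r = 0, u = 5; when r = 3, u = 14.
The integral becomes ∫ sin(u) du from 5 to 14, with antiderivative -cos(u).
Back in r: F(r) = -cos(r**2 + 5).
Then F(3) - F(0) = (-cos(14)) - (-cos(5)) = -cos(14) + cos(5).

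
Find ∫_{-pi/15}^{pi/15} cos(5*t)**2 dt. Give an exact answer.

Use the identity cos^2(5*t) = (1 + cos(10*t))/2.
An antiderivative is F(t) = t/2 + sin(10*t)/20.
Then F(pi/15) - F(-pi/15) = (sqrt(3)/40 + pi/30) - (-pi/30 - sqrt(3)/40) = sqrt(3)/20 + pi/15.

sqrt(3)/20 + pi/15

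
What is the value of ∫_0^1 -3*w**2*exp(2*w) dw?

Integrate by parts twice (u = w^2, dv = -3*exp(2*w) dw).
An antiderivative is F(w) = (-6*w**2 + 6*w - 3)*exp(2*w)/4.
Then F(1) - F(0) = (-3*exp(2)/4) - (-3/4) = 3/4 - 3*exp(2)/4.

3/4 - 3*exp(2)/4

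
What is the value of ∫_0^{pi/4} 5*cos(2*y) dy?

5/2

An antiderivative is F(y) = 5*sin(2*y)/2.
Then F(pi/4) - F(0) = (5/2) - (0) = 5/2.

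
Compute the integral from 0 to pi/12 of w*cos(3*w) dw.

Integrate by parts once (u = w, dv = cos(3*w) dw).
An antiderivative is F(w) = w*sin(3*w)/3 + cos(3*w)/9.
Then F(pi/12) - F(0) = (sqrt(2)*(pi + 4)/72) - (1/9) = -1/9 + sqrt(2)*pi/72 + sqrt(2)/18.

-1/9 + sqrt(2)*pi/72 + sqrt(2)/18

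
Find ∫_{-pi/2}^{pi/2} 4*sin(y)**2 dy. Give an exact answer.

Use the identity sin^2(y) = (1 - cos(2*y))/2.
An antiderivative is F(y) = 2*y - sin(2*y).
Then F(pi/2) - F(-pi/2) = (pi) - (-pi) = 2*pi.

2*pi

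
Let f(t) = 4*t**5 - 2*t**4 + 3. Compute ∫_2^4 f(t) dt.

11486/5

By the power rule, an antiderivative is F(t) = 2*t**6/3 - 2*t**5/5 + 3*t.
Then F(4) - F(2) = (34996/15) - (538/15) = 11486/5.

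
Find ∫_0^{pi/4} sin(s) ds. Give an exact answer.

An antiderivative is F(s) = -cos(s).
Then F(pi/4) - F(0) = (-sqrt(2)/2) - (-1) = 1 - sqrt(2)/2.

1 - sqrt(2)/2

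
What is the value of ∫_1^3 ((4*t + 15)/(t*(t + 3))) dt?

log(2) + 4*log(3)

Factor the denominator: t**2 + 3*t = (t + 3)t.
Partial fractions: (4*t + 15)/(t*(t + 3)) = -1/(t + 3) + 5/t.
An antiderivative is F(t) = 5*log(t) - log(t + 3).
Then F(3) - F(1) = (log(81/2)) - (-log(4)) = log(2) + 4*log(3).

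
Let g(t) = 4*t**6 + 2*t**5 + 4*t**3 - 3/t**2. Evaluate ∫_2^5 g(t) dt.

By the power rule, an antiderivative is F(t) = 4*t**7/7 + t**6/3 + t**4 + 3/t.
Then F(5) - F(2) = (5300063/105) - (4703/42) = 3525537/70.

3525537/70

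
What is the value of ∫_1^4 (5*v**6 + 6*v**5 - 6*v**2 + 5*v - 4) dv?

By the power rule, an antiderivative is F(v) = 5*v**7/7 + v**6 - 2*v**3 + 5*v**2/2 - 4*v.
Then F(4) - F(1) = (109864/7) - (-25/14) = 219753/14.

219753/14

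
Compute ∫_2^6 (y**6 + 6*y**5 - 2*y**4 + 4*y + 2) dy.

2923864/35

By the power rule, an antiderivative is F(y) = y**7/7 + y**6 - 2*y**5/5 + 2*y**2 + 2*y.
Then F(6) - F(2) = (2926716/35) - (2852/35) = 2923864/35.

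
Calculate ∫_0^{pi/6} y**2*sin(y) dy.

-2 - sqrt(3)*pi**2/72 + pi/6 + sqrt(3)

Integrate by parts twice (u = y^2, dv = sin(y) dy).
An antiderivative is F(y) = -y**2*cos(y) + 2*y*sin(y) + 2*cos(y).
Then F(pi/6) - F(0) = (-sqrt(3)*pi**2/72 + pi/6 + sqrt(3)) - (2) = -2 - sqrt(3)*pi**2/72 + pi/6 + sqrt(3).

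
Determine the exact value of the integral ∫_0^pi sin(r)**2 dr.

pi/2

Use the identity sin^2(r) = (1 - cos(2*r))/2.
An antiderivative is F(r) = r/2 - sin(2*r)/4.
Then F(pi) - F(0) = (pi/2) - (0) = pi/2.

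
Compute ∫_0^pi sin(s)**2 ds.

Use the identity sin^2(s) = (1 - cos(2*s))/2.
An antiderivative is F(s) = s/2 - sin(2*s)/4.
Then F(pi) - F(0) = (pi/2) - (0) = pi/2.

pi/2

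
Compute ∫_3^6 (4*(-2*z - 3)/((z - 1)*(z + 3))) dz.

-5*log(5) - 3*log(3) + 8*log(2)

Factor the denominator: z**2 + 2*z - 3 = (z + 3)(z - 1).
Partial fractions: 4*(-2*z - 3)/((z - 1)*(z + 3)) = -3/(z + 3) - 5/(z - 1).
An antiderivative is F(z) = -5*log(z - 1) - 3*log(z + 3).
Then F(6) - F(3) = (-5*log(5) - 6*log(3)) - (-8*log(2) - 3*log(3)) = -5*log(5) - 3*log(3) + 8*log(2).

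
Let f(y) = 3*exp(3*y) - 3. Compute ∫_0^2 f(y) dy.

An antiderivative is F(y) = exp(3*y) - 3*y.
Then F(2) - F(0) = (-6 + exp(6)) - (1) = -7 + exp(6).

-7 + exp(6)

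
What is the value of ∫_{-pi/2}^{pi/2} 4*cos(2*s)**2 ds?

Use the identity cos^2(2*s) = (1 + cos(4*s))/2.
An antiderivative is F(s) = 2*s + sin(4*s)/2.
Then F(pi/2) - F(-pi/2) = (pi) - (-pi) = 2*pi.

2*pi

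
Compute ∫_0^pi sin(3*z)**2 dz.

Use the identity sin^2(3*z) = (1 - cos(6*z))/2.
An antiderivative is F(z) = z/2 - sin(6*z)/12.
Then F(pi) - F(0) = (pi/2) - (0) = pi/2.

pi/2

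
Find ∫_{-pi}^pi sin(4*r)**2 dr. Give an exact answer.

pi

Use the identity sin^2(4*r) = (1 - cos(8*r))/2.
An antiderivative is F(r) = r/2 - sin(8*r)/16.
Then F(pi) - F(-pi) = (pi/2) - (-pi/2) = pi.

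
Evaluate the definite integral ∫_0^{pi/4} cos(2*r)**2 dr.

Use the identity cos^2(2*r) = (1 + cos(4*r))/2.
An antiderivative is F(r) = r/2 + sin(4*r)/8.
Then F(pi/4) - F(0) = (pi/8) - (0) = pi/8.

pi/8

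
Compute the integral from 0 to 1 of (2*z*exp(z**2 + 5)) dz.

-exp(5) + exp(6)

Let u = z**2 + 5, so du = 2*z dz. When z = 0, u = 5; when z = 1, u = 6.
The integral becomes ∫ exp(u) du from 5 to 6, with antiderivative exp(u).
Back in z: F(z) = exp(z**2 + 5).
Then F(1) - F(0) = (exp(6)) - (exp(5)) = -exp(5) + exp(6).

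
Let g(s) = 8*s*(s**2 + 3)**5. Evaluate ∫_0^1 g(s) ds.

Let u = s**2 + 3, so du = 2*s ds. When s = 0, u = 3; when s = 1, u = 4.
The integral becomes 4·∫ u**5 du from 3 to 4, with antiderivative 2*u**6/3.
Back in s: F(s) = 2*(s**2 + 3)**6/3.
Then F(1) - F(0) = (8192/3) - (486) = 6734/3.

6734/3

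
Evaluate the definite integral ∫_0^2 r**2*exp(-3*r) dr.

Integrate by parts twice (u = r^2, dv = exp(-3*r) dr).
An antiderivative is F(r) = (-9*r**2 - 6*r - 2)*exp(-3*r)/27.
Then F(2) - F(0) = (-50*exp(-6)/27) - (-2/27) = 2/27 - 50*exp(-6)/27.

2/27 - 50*exp(-6)/27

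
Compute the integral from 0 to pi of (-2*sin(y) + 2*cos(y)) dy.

-4

An antiderivative is F(y) = 2*sin(y) + 2*cos(y).
Then F(pi) - F(0) = (-2) - (2) = -4.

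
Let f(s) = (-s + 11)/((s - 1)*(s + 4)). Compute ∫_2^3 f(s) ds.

Factor the denominator: s**2 + 3*s - 4 = (s + 4)(s - 1).
Partial fractions: (-s + 11)/((s - 1)*(s + 4)) = -3/(s + 4) + 2/(s - 1).
An antiderivative is F(s) = 2*log(s - 1) - 3*log(s + 4).
Then F(3) - F(2) = (-3*log(7) + 2*log(2)) - (-3*log(3) - 3*log(2)) = -3*log(7) + 3*log(3) + 5*log(2).

-3*log(7) + 3*log(3) + 5*log(2)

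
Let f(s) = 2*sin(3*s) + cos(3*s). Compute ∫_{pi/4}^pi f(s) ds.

An antiderivative is F(s) = sin(3*s)/3 - 2*cos(3*s)/3.
Then F(pi) - F(pi/4) = (2/3) - (sqrt(2)/2) = 2/3 - sqrt(2)/2.

2/3 - sqrt(2)/2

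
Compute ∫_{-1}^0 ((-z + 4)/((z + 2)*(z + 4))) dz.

Factor the denominator: z**2 + 6*z + 8 = (z + 4)(z + 2).
Partial fractions: (-z + 4)/((z + 2)*(z + 4)) = -4/(z + 4) + 3/(z + 2).
An antiderivative is F(z) = 3*log(z + 2) - 4*log(z + 4).
Then F(0) - F(-1) = (-log(32)) - (-log(81)) = log(81/32).

log(81/32)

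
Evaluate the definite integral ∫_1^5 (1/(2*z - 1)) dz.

log(3)

An antiderivative is F(z) = log(2*z - 1)/2.
Then F(5) - F(1) = (log(3)) - (0) = log(3).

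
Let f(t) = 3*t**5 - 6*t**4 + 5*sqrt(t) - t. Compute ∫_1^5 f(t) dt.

By the power rule, an antiderivative is F(t) = t**6/2 - 6*t**5/5 + 10*t**(3/2)/3 - t**2/2.
Then F(5) - F(1) = (50*sqrt(5)/3 + 4050) - (32/15) = 50*sqrt(5)/3 + 60718/15.

50*sqrt(5)/3 + 60718/15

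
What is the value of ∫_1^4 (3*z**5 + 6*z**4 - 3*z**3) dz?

61677/20

By the power rule, an antiderivative is F(z) = z**6/2 + 6*z**5/5 - 3*z**4/4.
Then F(4) - F(1) = (15424/5) - (19/20) = 61677/20.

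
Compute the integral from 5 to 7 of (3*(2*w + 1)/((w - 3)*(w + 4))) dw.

Factor the denominator: w**2 + w - 12 = (w + 4)(w - 3).
Partial fractions: 3*(2*w + 1)/((w - 3)*(w + 4)) = 3/(w + 4) + 3/(w - 3).
An antiderivative is F(w) = 3*log(w - 3) + 3*log(w + 4).
Then F(7) - F(5) = (6*log(2) + 3*log(11)) - (3*log(2) + 6*log(3)) = -6*log(3) + 3*log(2) + 3*log(11).

-6*log(3) + 3*log(2) + 3*log(11)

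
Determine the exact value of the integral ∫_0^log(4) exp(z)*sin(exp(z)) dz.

Let u = exp(z), so du = exp(z) dz. When z = 0, u = 1; when z = log(4), u = 4.
The integral becomes ∫ sin(u) du from 1 to 4, with antiderivative -cos(u).
Back in z: F(z) = -cos(exp(z)).
Then F(log(4)) - F(0) = (-cos(4)) - (-cos(1)) = cos(1) - cos(4).

cos(1) - cos(4)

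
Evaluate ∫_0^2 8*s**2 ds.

Let u = 2*s, so du = 2 ds. When s = 0, u = 0; when s = 2, u = 4.
The integral becomes ∫ u**2 du from 0 to 4, with antiderivative u**3/3.
Back in s: F(s) = 8*s**3/3.
Then F(2) - F(0) = (64/3) - (0) = 64/3.

64/3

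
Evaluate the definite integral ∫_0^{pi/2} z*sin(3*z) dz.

Integrate by parts once (u = z, dv = sin(3*z) dz).
An antiderivative is F(z) = -z*cos(3*z)/3 + sin(3*z)/9.
Then F(pi/2) - F(0) = (-1/9) - (0) = -1/9.

-1/9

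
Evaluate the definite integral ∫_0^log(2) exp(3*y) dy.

Let u = exp(y), so du = exp(y) dy. When y = 0, u = 1; when y = log(2), u = 2.
The integral becomes ∫ u**2 du from 1 to 2, with antiderivative u**3/3.
Back in y: F(y) = exp(3*y)/3.
Then F(log(2)) - F(0) = (8/3) - (1/3) = 7/3.

7/3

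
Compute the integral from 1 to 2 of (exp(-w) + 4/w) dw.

-exp(-2) + exp(-1) + 4*log(2)

An antiderivative is F(w) = 4*log(w) - exp(-w).
Then F(2) - F(1) = (-exp(-2) + 4*log(2)) - (-exp(-1)) = -exp(-2) + exp(-1) + 4*log(2).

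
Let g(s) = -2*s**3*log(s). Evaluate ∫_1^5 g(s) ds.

Integrate by parts once (u = ln s, dv = -2*s**3 ds).
An antiderivative is F(s) = -s**4*(4*log(s) - 1)/8.
Then F(5) - F(1) = (625/8 - 625*log(5)/2) - (1/8) = 78 - 625*log(5)/2.

78 - 625*log(5)/2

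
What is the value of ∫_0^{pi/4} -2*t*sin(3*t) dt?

sqrt(2)*(-3*pi - 4)/36

Integrate by parts once (u = t, dv = -2*sin(3*t) dt).
An antiderivative is F(t) = 2*t*cos(3*t)/3 - 2*sin(3*t)/9.
Then F(pi/4) - F(0) = (sqrt(2)*(-3*pi - 4)/36) - (0) = sqrt(2)*(-3*pi - 4)/36.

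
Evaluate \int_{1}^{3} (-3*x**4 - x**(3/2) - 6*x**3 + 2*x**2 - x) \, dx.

-3772/15 - 18*sqrt(3)/5

By the power rule, an antiderivative is F(x) = -2*x**(5/2)/5 - 3*x**5/5 - 3*x**4/2 + 2*x**3/3 - x**2/2.
Then F(3) - F(1) = (-1269/5 - 18*sqrt(3)/5) - (-7/3) = -3772/15 - 18*sqrt(3)/5.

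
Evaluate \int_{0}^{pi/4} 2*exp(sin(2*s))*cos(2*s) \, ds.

Let u = sin(2*s), so du = 2*cos(2*s) ds. When s = 0, u = 0; when s = pi/4, u = 1.
The integral becomes ∫ exp(u) du from 0 to 1, with antiderivative exp(u).
Back in s: F(s) = exp(sin(2*s)).
Then F(pi/4) - F(0) = (E) - (1) = -1 + E.

-1 + E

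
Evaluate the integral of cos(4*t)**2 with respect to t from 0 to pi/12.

sqrt(3)/32 + pi/24

Use the identity cos^2(4*t) = (1 + cos(8*t))/2.
An antiderivative is F(t) = t/2 + sin(8*t)/16.
Then F(pi/12) - F(0) = (sqrt(3)/32 + pi/24) - (0) = sqrt(3)/32 + pi/24.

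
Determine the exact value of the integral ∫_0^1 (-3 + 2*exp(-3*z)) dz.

An antiderivative is F(z) = -3*z - 2*exp(-3*z)/3.
Then F(1) - F(0) = (-3 - 2*exp(-3)/3) - (-2/3) = -7/3 - 2*exp(-3)/3.

-7/3 - 2*exp(-3)/3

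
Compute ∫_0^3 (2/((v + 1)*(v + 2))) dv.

Factor the denominator: v**2 + 3*v + 2 = (v + 2)(v + 1).
Partial fractions: 2/((v + 1)*(v + 2)) = -2/(v + 2) + 2/(v + 1).
An antiderivative is F(v) = 2*log(v + 1) - 2*log(v + 2).
Then F(3) - F(0) = (log(16/25)) - (-log(4)) = log(64/25).

log(64/25)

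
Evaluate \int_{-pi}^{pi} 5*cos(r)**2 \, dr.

Use the identity cos^2(r) = (1 + cos(2*r))/2.
An antiderivative is F(r) = 5*r/2 + 5*sin(2*r)/4.
Then F(pi) - F(-pi) = (5*pi/2) - (-5*pi/2) = 5*pi.

5*pi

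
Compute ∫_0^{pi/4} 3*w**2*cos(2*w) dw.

-3/4 + 3*pi**2/32

Integrate by parts twice (u = w^2, dv = 3*cos(2*w) dw).
An antiderivative is F(w) = 3*w**2*sin(2*w)/2 + 3*w*cos(2*w)/2 - 3*sin(2*w)/4.
Then F(pi/4) - F(0) = (-3/4 + 3*pi**2/32) - (0) = -3/4 + 3*pi**2/32.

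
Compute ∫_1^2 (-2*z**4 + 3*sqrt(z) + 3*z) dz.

-99/10 + 4*sqrt(2)

By the power rule, an antiderivative is F(z) = -2*z**5/5 + 2*z**(3/2) + 3*z**2/2.
Then F(2) - F(1) = (-34/5 + 4*sqrt(2)) - (31/10) = -99/10 + 4*sqrt(2).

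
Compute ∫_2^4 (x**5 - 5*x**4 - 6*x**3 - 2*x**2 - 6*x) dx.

By the power rule, an antiderivative is F(x) = x**6/6 - x**5 - 3*x**4/2 - 2*x**3/3 - 3*x**2.
Then F(4) - F(2) = (-816) - (-188/3) = -2260/3.

-2260/3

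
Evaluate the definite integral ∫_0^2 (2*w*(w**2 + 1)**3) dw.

156

Let u = w**2 + 1, so du = 2*w dw. When w = 0, u = 1; when w = 2, u = 5.
The integral becomes ∫ u**3 du from 1 to 5, with antiderivative u**4/4.
Back in w: F(w) = (w**2 + 1)**4/4.
Then F(2) - F(0) = (625/4) - (1/4) = 156.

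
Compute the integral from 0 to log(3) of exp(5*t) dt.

242/5

Let u = exp(t), so du = exp(t) dt. When t = 0, u = 1; when t = log(3), u = 3.
The integral becomes ∫ u**4 du from 1 to 3, with antiderivative u**5/5.
Back in t: F(t) = exp(5*t)/5.
Then F(log(3)) - F(0) = (243/5) - (1/5) = 242/5.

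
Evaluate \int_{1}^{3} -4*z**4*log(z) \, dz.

Integrate by parts once (u = ln z, dv = -4*z**4 dz).
An antiderivative is F(z) = -4*z**5*(5*log(z) - 1)/25.
Then F(3) - F(1) = (972/25 - 972*log(3)/5) - (4/25) = 968/25 - 972*log(3)/5.

968/25 - 972*log(3)/5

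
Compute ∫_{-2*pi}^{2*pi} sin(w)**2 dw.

Use the identity sin^2(w) = (1 - cos(2*w))/2.
An antiderivative is F(w) = w/2 - sin(2*w)/4.
Then F(2*pi) - F(-2*pi) = (pi) - (-pi) = 2*pi.

2*pi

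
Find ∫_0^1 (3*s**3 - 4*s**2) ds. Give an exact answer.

-7/12

By the power rule, an antiderivative is F(s) = 3*s**4/4 - 4*s**3/3.
Then F(1) - F(0) = (-7/12) - (0) = -7/12.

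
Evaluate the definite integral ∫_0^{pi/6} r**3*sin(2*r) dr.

Integrate by parts 3 times (u = r^3, dv = sin(2*r) dr).
An antiderivative is F(r) = -r**3*cos(2*r)/2 + 3*r**2*sin(2*r)/4 + 3*r*cos(2*r)/4 - 3*sin(2*r)/8.
Then F(pi/6) - F(0) = (-3*sqrt(3)/16 - pi**3/864 + sqrt(3)*pi**2/96 + pi/16) - (0) = -3*sqrt(3)/16 - pi**3/864 + sqrt(3)*pi**2/96 + pi/16.

-3*sqrt(3)/16 - pi**3/864 + sqrt(3)*pi**2/96 + pi/16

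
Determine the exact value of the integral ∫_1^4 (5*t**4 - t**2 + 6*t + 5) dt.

By the power rule, an antiderivative is F(t) = t**5 - t**3/3 + 3*t**2 + 5*t.
Then F(4) - F(1) = (3212/3) - (26/3) = 1062.

1062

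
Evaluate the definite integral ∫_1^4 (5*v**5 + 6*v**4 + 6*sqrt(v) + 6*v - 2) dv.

By the power rule, an antiderivative is F(v) = 5*v**6/6 + 6*v**5/5 + 4*v**(3/2) + 3*v**2 - 2*v.
Then F(4) - F(1) = (70712/15) - (211/30) = 47071/10.

47071/10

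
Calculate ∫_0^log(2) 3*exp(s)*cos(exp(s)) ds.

Let u = exp(s), so du = exp(s) ds. When s = 0, u = 1; when s = log(2), u = 2.
The integral becomes 3·∫ cos(u) du from 1 to 2, with antiderivative 3*sin(u).
Back in s: F(s) = 3*sin(exp(s)).
Then F(log(2)) - F(0) = (3*sin(2)) - (3*sin(1)) = -3*sin(1) + 3*sin(2).

-3*sin(1) + 3*sin(2)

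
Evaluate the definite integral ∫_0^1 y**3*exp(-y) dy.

Integrate by parts 3 times (u = y^3, dv = exp(-y) dy).
An antiderivative is F(y) = (-y**3 - 3*y**2 - 6*y - 6)*exp(-y).
Then F(1) - F(0) = (-16*exp(-1)) - (-6) = 6 - 16*exp(-1).

6 - 16*exp(-1)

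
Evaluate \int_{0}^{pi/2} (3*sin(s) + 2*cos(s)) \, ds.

5

An antiderivative is F(s) = 2*sin(s) - 3*cos(s).
Then F(pi/2) - F(0) = (2) - (-3) = 5.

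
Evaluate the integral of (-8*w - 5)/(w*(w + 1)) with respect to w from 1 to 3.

Factor the denominator: w**2 + w = (w + 1)w.
Partial fractions: (-8*w - 5)/(w*(w + 1)) = -3/(w + 1) - 5/w.
An antiderivative is F(w) = -5*log(w) - 3*log(w + 1).
Then F(3) - F(1) = (-5*log(3) - 6*log(2)) - (-log(8)) = -5*log(3) - 3*log(2).

-5*log(3) - 3*log(2)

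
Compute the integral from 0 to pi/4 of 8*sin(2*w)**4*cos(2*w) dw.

4/5

Let u = sin(2*w), so du = 2*cos(2*w) dw. When w = 0, u = 0; when w = pi/4, u = 1.
The integral becomes 4·∫ u**4 du from 0 to 1, with antiderivative 4*u**5/5.
Back in w: F(w) = 4*sin(2*w)**5/5.
Then F(pi/4) - F(0) = (4/5) - (0) = 4/5.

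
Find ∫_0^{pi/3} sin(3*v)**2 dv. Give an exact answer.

pi/6

Use the identity sin^2(3*v) = (1 - cos(6*v))/2.
An antiderivative is F(v) = v/2 - sin(6*v)/12.
Then F(pi/3) - F(0) = (pi/6) - (0) = pi/6.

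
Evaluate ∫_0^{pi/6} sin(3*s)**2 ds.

Use the identity sin^2(3*s) = (1 - cos(6*s))/2.
An antiderivative is F(s) = s/2 - sin(6*s)/12.
Then F(pi/6) - F(0) = (pi/12) - (0) = pi/12.

pi/12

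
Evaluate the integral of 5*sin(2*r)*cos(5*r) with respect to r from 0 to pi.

Use the identity sin(2*r)cos(5*r) = [sin(7*r) + sin(-3*r)]/2.
An antiderivative is F(r) = 5*cos(3*r)/6 - 5*cos(7*r)/14.
Then F(pi) - F(0) = (-10/21) - (10/21) = -20/21.

-20/21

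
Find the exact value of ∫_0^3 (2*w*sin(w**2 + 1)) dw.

cos(1) - cos(10)

Let u = w**2 + 1, so du = 2*w dw. When w = 0, u = 1; when w = 3, u = 10.
The integral becomes ∫ sin(u) du from 1 to 10, with antiderivative -cos(u).
Back in w: F(w) = -cos(w**2 + 1).
Then F(3) - F(0) = (-cos(10)) - (-cos(1)) = cos(1) - cos(10).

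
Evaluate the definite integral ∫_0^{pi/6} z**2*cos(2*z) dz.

Integrate by parts twice (u = z^2, dv = cos(2*z) dz).
An antiderivative is F(z) = z**2*sin(2*z)/2 + z*cos(2*z)/2 - sin(2*z)/4.
Then F(pi/6) - F(0) = (-sqrt(3)/8 + sqrt(3)*pi**2/144 + pi/24) - (0) = -sqrt(3)/8 + sqrt(3)*pi**2/144 + pi/24.

-sqrt(3)/8 + sqrt(3)*pi**2/144 + pi/24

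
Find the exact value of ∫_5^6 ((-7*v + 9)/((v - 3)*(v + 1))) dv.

-4*log(7) + log(3) + 7*log(2)

Factor the denominator: v**2 - 2*v - 3 = (v + 1)(v - 3).
Partial fractions: (-7*v + 9)/((v - 3)*(v + 1)) = -4/(v + 1) - 3/(v - 3).
An antiderivative is F(v) = -3*log(v - 3) - 4*log(v + 1).
Then F(6) - F(5) = (-4*log(7) - 3*log(3)) - (-7*log(2) - 4*log(3)) = -4*log(7) + log(3) + 7*log(2).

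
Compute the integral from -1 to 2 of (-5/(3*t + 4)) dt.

An antiderivative is F(t) = -5*log(3*t + 4)/3.
Then F(2) - F(-1) = (-5*log(10)/3) - (0) = -5*log(10)/3.

-5*log(10)/3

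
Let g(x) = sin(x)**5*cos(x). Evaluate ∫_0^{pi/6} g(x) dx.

1/384

Let u = sin(x), so du = cos(x) dx. When x = 0, u = 0; when x = pi/6, u = 1/2.
The integral becomes ∫ u**5 du from 0 to 1/2, with antiderivative u**6/6.
Back in x: F(x) = sin(x)**6/6.
Then F(pi/6) - F(0) = (1/384) - (0) = 1/384.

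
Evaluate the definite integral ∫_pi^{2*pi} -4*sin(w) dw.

An antiderivative is F(w) = 4*cos(w).
Then F(2*pi) - F(pi) = (4) - (-4) = 8.

8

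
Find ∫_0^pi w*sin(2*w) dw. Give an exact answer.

Integrate by parts once (u = w, dv = sin(2*w) dw).
An antiderivative is F(w) = -w*cos(2*w)/2 + sin(2*w)/4.
Then F(pi) - F(0) = (-pi/2) - (0) = -pi/2.

-pi/2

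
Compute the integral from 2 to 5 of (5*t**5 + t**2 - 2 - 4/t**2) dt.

129993/10

By the power rule, an antiderivative is F(t) = 5*t**6/6 + t**3/3 - 2*t + 4/t.
Then F(5) - F(2) = (130533/10) - (54) = 129993/10.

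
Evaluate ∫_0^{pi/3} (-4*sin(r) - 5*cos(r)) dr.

-5*sqrt(3)/2 - 2

An antiderivative is F(r) = -5*sin(r) + 4*cos(r).
Then F(pi/3) - F(0) = (2 - 5*sqrt(3)/2) - (4) = -5*sqrt(3)/2 - 2.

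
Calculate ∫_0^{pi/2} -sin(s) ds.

-1

An antiderivative is F(s) = cos(s).
Then F(pi/2) - F(0) = (0) - (1) = -1.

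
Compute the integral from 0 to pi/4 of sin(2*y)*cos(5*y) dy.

-5*sqrt(2)/42 - 2/21

Use the identity sin(2*y)cos(5*y) = [sin(7*y) + sin(-3*y)]/2.
An antiderivative is F(y) = cos(3*y)/6 - cos(7*y)/14.
Then F(pi/4) - F(0) = (-5*sqrt(2)/42) - (2/21) = -5*sqrt(2)/42 - 2/21.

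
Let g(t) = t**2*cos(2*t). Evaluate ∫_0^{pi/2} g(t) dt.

Integrate by parts twice (u = t^2, dv = cos(2*t) dt).
An antiderivative is F(t) = t**2*sin(2*t)/2 + t*cos(2*t)/2 - sin(2*t)/4.
Then F(pi/2) - F(0) = (-pi/4) - (0) = -pi/4.

-pi/4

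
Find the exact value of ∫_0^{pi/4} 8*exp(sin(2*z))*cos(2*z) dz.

-4 + 4*E

Let u = sin(2*z), so du = 2*cos(2*z) dz. When z = 0, u = 0; when z = pi/4, u = 1.
The integral becomes 4·∫ exp(u) du from 0 to 1, with antiderivative 4*exp(u).
Back in z: F(z) = 4*exp(sin(2*z)).
Then F(pi/4) - F(0) = (4*E) - (4) = -4 + 4*E.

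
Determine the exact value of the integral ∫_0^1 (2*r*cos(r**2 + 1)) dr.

Let u = r**2 + 1, so du = 2*r dr. When r = 0, u = 1; when r = 1, u = 2.
The integral becomes ∫ cos(u) du from 1 to 2, with antiderivative sin(u).
Back in r: F(r) = sin(r**2 + 1).
Then F(1) - F(0) = (sin(2)) - (sin(1)) = -sin(1) + sin(2).

-sin(1) + sin(2)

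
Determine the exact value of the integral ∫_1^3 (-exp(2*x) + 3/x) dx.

An antiderivative is F(x) = -exp(2*x)/2 + 3*log(x).
Then F(3) - F(1) = (-exp(6)/2 + log(27)) - (-exp(2)/2) = -exp(6)/2 + log(27) + exp(2)/2.

-exp(6)/2 + log(27) + exp(2)/2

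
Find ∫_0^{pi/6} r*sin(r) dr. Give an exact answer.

-sqrt(3)*pi/12 + 1/2

Integrate by parts once (u = r, dv = sin(r) dr).
An antiderivative is F(r) = -r*cos(r) + sin(r).
Then F(pi/6) - F(0) = (-sqrt(3)*pi/12 + 1/2) - (0) = -sqrt(3)*pi/12 + 1/2.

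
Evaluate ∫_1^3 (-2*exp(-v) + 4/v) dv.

An antiderivative is F(v) = 4*log(v) + 2*exp(-v).
Then F(3) - F(1) = (2*exp(-3) + 4*log(3)) - (2*exp(-1)) = -2*exp(-1) + 2*exp(-3) + 4*log(3).

-2*exp(-1) + 2*exp(-3) + 4*log(3)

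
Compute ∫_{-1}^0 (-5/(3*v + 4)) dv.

An antiderivative is F(v) = -5*log(3*v + 4)/3.
Then F(0) - F(-1) = (-10*log(2)/3) - (0) = -10*log(2)/3.

-10*log(2)/3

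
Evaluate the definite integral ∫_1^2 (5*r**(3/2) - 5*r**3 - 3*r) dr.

-101/4 + 8*sqrt(2)

By the power rule, an antiderivative is F(r) = 2*r**(5/2) - 5*r**4/4 - 3*r**2/2.
Then F(2) - F(1) = (-26 + 8*sqrt(2)) - (-3/4) = -101/4 + 8*sqrt(2).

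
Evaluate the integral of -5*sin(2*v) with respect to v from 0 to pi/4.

-5/2

An antiderivative is F(v) = 5*cos(2*v)/2.
Then F(pi/4) - F(0) = (0) - (5/2) = -5/2.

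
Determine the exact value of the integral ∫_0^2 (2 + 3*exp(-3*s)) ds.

5 - exp(-6)

An antiderivative is F(s) = 2*s - exp(-3*s).
Then F(2) - F(0) = (4 - exp(-6)) - (-1) = 5 - exp(-6).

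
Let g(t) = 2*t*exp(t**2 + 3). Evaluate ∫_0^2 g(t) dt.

-exp(3) + exp(7)

Let u = t**2 + 3, so du = 2*t dt. When t = 0, u = 3; when t = 2, u = 7.
The integral becomes ∫ exp(u) du from 3 to 7, with antiderivative exp(u).
Back in t: F(t) = exp(t**2 + 3).
Then F(2) - F(0) = (exp(7)) - (exp(3)) = -exp(3) + exp(7).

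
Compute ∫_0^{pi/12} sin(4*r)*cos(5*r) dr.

Use the identity sin(4*r)cos(5*r) = [sin(9*r) + sin(-r)]/2.
An antiderivative is F(r) = cos(r)/2 - cos(9*r)/18.
Then F(pi/12) - F(0) = (11*sqrt(2)/72 + sqrt(6)/8) - (4/9) = -4/9 + 11*sqrt(2)/72 + sqrt(6)/8.

-4/9 + 11*sqrt(2)/72 + sqrt(6)/8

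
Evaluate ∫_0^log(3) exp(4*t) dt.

Let u = exp(t), so du = exp(t) dt. When t = 0, u = 1; when t = log(3), u = 3.
The integral becomes ∫ u**3 du from 1 to 3, with antiderivative u**4/4.
Back in t: F(t) = exp(4*t)/4.
Then F(log(3)) - F(0) = (81/4) - (1/4) = 20.

20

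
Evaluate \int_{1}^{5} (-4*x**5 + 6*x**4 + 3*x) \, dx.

By the power rule, an antiderivative is F(x) = -2*x**6/3 + 6*x**5/5 + 3*x**2/2.
Then F(5) - F(1) = (-39775/6) - (61/30) = -33156/5.

-33156/5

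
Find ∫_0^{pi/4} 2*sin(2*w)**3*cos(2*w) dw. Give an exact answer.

Let u = sin(2*w), so du = 2*cos(2*w) dw. When w = 0, u = 0; when w = pi/4, u = 1.
The integral becomes ∫ u**3 du from 0 to 1, with antiderivative u**4/4.
Back in w: F(w) = sin(2*w)**4/4.
Then F(pi/4) - F(0) = (1/4) - (0) = 1/4.

1/4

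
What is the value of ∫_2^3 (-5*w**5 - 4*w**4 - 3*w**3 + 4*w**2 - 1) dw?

-44843/60

By the power rule, an antiderivative is F(w) = -5*w**6/6 - 4*w**5/5 - 3*w**4/4 + 4*w**3/3 - w.
Then F(3) - F(2) = (-16593/20) - (-1234/15) = -44843/60.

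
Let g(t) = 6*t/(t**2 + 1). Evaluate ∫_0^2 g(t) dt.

3*log(5)

Let u = t**2 + 1, so du = 2*t dt. When t = 0, u = 1; when t = 2, u = 5.
The integral becomes 3·∫ 1/u du from 1 to 5, with antiderivative 3*log(u).
Back in t: F(t) = 3*log(t**2 + 1).
Then F(2) - F(0) = (3*log(5)) - (0) = 3*log(5).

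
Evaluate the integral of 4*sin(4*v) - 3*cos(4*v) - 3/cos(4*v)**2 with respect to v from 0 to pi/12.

1/2 - 9*sqrt(3)/8

An antiderivative is F(v) = -3*sin(4*v)/4 - cos(4*v) - 3*tan(4*v)/4.
Then F(pi/12) - F(0) = (-9*sqrt(3)/8 - 1/2) - (-1) = 1/2 - 9*sqrt(3)/8.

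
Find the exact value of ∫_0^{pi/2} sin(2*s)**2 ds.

Use the identity sin^2(2*s) = (1 - cos(4*s))/2.
An antiderivative is F(s) = s/2 - sin(4*s)/8.
Then F(pi/2) - F(0) = (pi/4) - (0) = pi/4.

pi/4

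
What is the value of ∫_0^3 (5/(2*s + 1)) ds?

An antiderivative is F(s) = 5*log(2*s + 1)/2.
Then F(3) - F(0) = (5*log(7)/2) - (0) = 5*log(7)/2.

5*log(7)/2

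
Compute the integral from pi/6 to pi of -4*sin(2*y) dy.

An antiderivative is F(y) = 2*cos(2*y).
Then F(pi) - F(pi/6) = (2) - (1) = 1.

1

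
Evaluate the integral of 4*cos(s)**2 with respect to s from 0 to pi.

Use the identity cos^2(s) = (1 + cos(2*s))/2.
An antiderivative is F(s) = 2*s + sin(2*s).
Then F(pi) - F(0) = (2*pi) - (0) = 2*pi.

2*pi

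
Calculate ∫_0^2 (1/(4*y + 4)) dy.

log(3)/4

An antiderivative is F(y) = log(4*y + 4)/4.
Then F(2) - F(0) = (log(12)/4) - (log(2)/2) = log(3)/4.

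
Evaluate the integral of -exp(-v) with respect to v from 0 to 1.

An antiderivative is F(v) = exp(-v).
Then F(1) - F(0) = (exp(-1)) - (1) = -1 + exp(-1).

-1 + exp(-1)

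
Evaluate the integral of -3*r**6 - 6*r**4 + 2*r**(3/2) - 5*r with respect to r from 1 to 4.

By the power rule, an antiderivative is F(r) = -3*r**7/7 + 4*r**(5/2)/5 - 6*r**5/5 - 5*r**2/2.
Then F(4) - F(1) = (-289272/35) - (-233/70) = -578311/70.

-578311/70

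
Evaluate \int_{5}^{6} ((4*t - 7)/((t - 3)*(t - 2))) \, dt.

Factor the denominator: t**2 - 5*t + 6 = (t - 2)(t - 3).
Partial fractions: (4*t - 7)/((t - 3)*(t - 2)) = -1/(t - 2) + 5/(t - 3).
An antiderivative is F(t) = 5*log(t - 3) - log(t - 2).
Then F(6) - F(5) = (-2*log(2) + 5*log(3)) - (log(32/3)) = -7*log(2) + 6*log(3).

-7*log(2) + 6*log(3)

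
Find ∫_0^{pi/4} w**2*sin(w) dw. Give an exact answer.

-2 - sqrt(2)*pi**2/32 + sqrt(2)*pi/4 + sqrt(2)

Integrate by parts twice (u = w^2, dv = sin(w) dw).
An antiderivative is F(w) = -w**2*cos(w) + 2*w*sin(w) + 2*cos(w).
Then F(pi/4) - F(0) = (sqrt(2)*(-pi**2 + 8*pi + 32)/32) - (2) = -2 - sqrt(2)*pi**2/32 + sqrt(2)*pi/4 + sqrt(2).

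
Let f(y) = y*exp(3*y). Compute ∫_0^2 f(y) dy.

1/9 + 5*exp(6)/9

Integrate by parts once (u = y, dv = exp(3*y) dy).
An antiderivative is F(y) = (3*y - 1)*exp(3*y)/9.
Then F(2) - F(0) = (5*exp(6)/9) - (-1/9) = 1/9 + 5*exp(6)/9.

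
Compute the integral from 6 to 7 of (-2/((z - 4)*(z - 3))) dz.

Factor the denominator: z**2 - 7*z + 12 = (z - 3)(z - 4).
Partial fractions: -2/((z - 4)*(z - 3)) = 2/(z - 3) - 2/(z - 4).
An antiderivative is F(z) = -2*log(z - 4) + 2*log(z - 3).
Then F(7) - F(6) = (log(16/9)) - (log(9/4)) = log(64/81).

log(64/81)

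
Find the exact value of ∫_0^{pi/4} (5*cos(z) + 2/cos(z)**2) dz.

An antiderivative is F(z) = 5*sin(z) + 2*tan(z).
Then F(pi/4) - F(0) = (2 + 5*sqrt(2)/2) - (0) = 2 + 5*sqrt(2)/2.

2 + 5*sqrt(2)/2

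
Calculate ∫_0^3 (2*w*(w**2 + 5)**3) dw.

37791/4

Let u = w**2 + 5, so du = 2*w dw. When w = 0, u = 5; when w = 3, u = 14.
The integral becomes ∫ u**3 du from 5 to 14, with antiderivative u**4/4.
Back in w: F(w) = (w**2 + 5)**4/4.
Then F(3) - F(0) = (9604) - (625/4) = 37791/4.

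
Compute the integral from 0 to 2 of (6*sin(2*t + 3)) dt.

3*cos(3) - 3*cos(7)

Let u = 2*t + 3, so du = 2 dt. When t = 0, u = 3; when t = 2, u = 7.
The integral becomes 3·∫ sin(u) du from 3 to 7, with antiderivative -3*cos(u).
Back in t: F(t) = -3*cos(2*t + 3).
Then F(2) - F(0) = (-3*cos(7)) - (-3*cos(3)) = 3*cos(3) - 3*cos(7).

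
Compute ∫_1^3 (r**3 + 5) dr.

By the power rule, an antiderivative is F(r) = r**4/4 + 5*r.
Then F(3) - F(1) = (141/4) - (21/4) = 30.

30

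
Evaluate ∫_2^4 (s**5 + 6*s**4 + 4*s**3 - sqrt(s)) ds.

4*sqrt(2)/3 + 31456/15

By the power rule, an antiderivative is F(s) = s**6/6 + 6*s**5/5 + s**4 - 2*s**(3/2)/3.
Then F(4) - F(2) = (32432/15) - (976/15 - 4*sqrt(2)/3) = 4*sqrt(2)/3 + 31456/15.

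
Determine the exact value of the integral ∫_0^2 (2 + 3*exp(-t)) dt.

An antiderivative is F(t) = 2*t - 3*exp(-t).
Then F(2) - F(0) = (4 - 3*exp(-2)) - (-3) = 7 - 3*exp(-2).

7 - 3*exp(-2)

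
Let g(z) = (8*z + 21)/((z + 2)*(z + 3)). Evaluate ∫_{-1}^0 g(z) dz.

2*log(2) + 3*log(3)

Factor the denominator: z**2 + 5*z + 6 = (z + 3)(z + 2).
Partial fractions: (8*z + 21)/((z + 2)*(z + 3)) = 3/(z + 3) + 5/(z + 2).
An antiderivative is F(z) = 5*log(z + 2) + 3*log(z + 3).
Then F(0) - F(-1) = (3*log(3) + 5*log(2)) - (log(8)) = 2*log(2) + 3*log(3).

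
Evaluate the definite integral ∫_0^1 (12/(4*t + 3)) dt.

-3*log(3) + 3*log(7)

Let u = 4*t + 3, so du = 4 dt. When t = 0, u = 3; when t = 1, u = 7.
The integral becomes 3·∫ 1/u du from 3 to 7, with antiderivative 3*log(u).
Back in t: F(t) = 3*log(4*t + 3).
Then F(1) - F(0) = (3*log(7)) - (log(27)) = -3*log(3) + 3*log(7).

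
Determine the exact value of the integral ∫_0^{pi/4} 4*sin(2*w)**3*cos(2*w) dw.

Let u = sin(2*w), so du = 2*cos(2*w) dw. When w = 0, u = 0; when w = pi/4, u = 1.
The integral becomes 2·∫ u**3 du from 0 to 1, with antiderivative u**4/2.
Back in w: F(w) = sin(2*w)**4/2.
Then F(pi/4) - F(0) = (1/2) - (0) = 1/2.

1/2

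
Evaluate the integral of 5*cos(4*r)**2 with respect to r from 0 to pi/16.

5/16 + 5*pi/32

Use the identity cos^2(4*r) = (1 + cos(8*r))/2.
An antiderivative is F(r) = 5*r/2 + 5*sin(8*r)/16.
Then F(pi/16) - F(0) = (5/16 + 5*pi/32) - (0) = 5/16 + 5*pi/32.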